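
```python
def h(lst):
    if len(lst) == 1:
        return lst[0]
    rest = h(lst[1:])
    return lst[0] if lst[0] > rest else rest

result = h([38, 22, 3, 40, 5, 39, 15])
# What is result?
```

Recursive max over [38, 22, 3, 40, 5, 39, 15] = 40

Answer: 40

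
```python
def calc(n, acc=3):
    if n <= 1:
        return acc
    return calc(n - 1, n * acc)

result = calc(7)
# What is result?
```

Accumulator trace (n, acc): (7, 3) -> (6, 21) -> (5, 126) -> (4, 630) -> (3, 2520) -> (2, 7560) -> (1, 15120) -> return 15120

Answer: 15120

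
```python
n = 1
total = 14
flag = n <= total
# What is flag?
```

Trace:
`n = 1` → n = 1
`total = 14` → total = 14
`flag = n <= total` → flag = True
So flag = True

Answer: True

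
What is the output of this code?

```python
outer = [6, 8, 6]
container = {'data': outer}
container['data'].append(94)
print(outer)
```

Key concept: dict holds reference to list.
Step by step:
`outer = [6, 8, 6]` → outer = [6, 8, 6]
`container = {'data': outer}` → container = {'data': [6, 8, 6]}
`container['data'].append(94)` → outer = [6, 8, 6, 94]; container = {'data': [6, 8, 6, 94]}
`print(outer)` → prints [6, 8, 6, 94]

Answer: [6, 8, 6, 94]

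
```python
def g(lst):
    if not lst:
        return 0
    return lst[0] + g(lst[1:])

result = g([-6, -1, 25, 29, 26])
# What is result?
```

(-6) + (-1) + 25 + 29 + 26 + 0 = 73

Answer: 73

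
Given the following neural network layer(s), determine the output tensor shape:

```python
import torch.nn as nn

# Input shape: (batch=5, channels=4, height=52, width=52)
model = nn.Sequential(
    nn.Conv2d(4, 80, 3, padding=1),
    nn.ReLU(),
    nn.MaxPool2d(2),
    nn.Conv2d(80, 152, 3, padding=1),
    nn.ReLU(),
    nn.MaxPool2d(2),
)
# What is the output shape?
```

Input: (5, 4, 52, 52) -> after first Conv2d: (5, 80, 52, 52) -> after first MaxPool2d: (5, 80, 26, 26) -> after second Conv2d: (5, 152, 26, 26) -> Output: (5, 152, 13, 13)

Answer: (5, 152, 13, 13)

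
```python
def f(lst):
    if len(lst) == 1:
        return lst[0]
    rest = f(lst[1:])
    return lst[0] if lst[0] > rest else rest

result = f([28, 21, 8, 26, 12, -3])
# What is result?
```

Recursive max over [28, 21, 8, 26, 12, -3] = 28

Answer: 28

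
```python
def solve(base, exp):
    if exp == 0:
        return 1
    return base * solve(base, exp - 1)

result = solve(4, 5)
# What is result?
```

solve(4, 5) = 4 * 4 * 4 * 4 * 4 = 1024

Answer: 1024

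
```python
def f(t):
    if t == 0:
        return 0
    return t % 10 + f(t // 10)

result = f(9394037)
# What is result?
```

Sum of digits of 9394037: 7 + 3 + 0 + 4 + 9 + 3 + 9 = 35

Answer: 35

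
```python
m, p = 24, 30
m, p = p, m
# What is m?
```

Trace:
`m, p = 24, 30` → m = 24; p = 30
`m, p = p, m` → m = 30; p = 24
So m = 30

Answer: 30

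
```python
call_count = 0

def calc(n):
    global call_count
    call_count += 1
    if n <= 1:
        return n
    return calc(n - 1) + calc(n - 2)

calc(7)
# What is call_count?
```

Calls(n) = 1 + Calls(n-1) + Calls(n-2); Calls(0)=Calls(1)=1. For n=7 this gives 41.

Answer: 41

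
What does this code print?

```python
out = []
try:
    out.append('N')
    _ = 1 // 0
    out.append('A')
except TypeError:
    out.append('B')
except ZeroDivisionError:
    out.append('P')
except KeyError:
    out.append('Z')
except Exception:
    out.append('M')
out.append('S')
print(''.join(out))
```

Execution trace: 'N' (try body) → 'P' (except ZeroDivisionError) → 'S' (after the try/except). Output: NPS

Answer: NPS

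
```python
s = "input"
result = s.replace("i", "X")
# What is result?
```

Trace:
`s = "input"` → s = 'input'
`result = s.replace("i", "X")` → result = 'Xnput'
So result = 'Xnput'

Answer: 'Xnput'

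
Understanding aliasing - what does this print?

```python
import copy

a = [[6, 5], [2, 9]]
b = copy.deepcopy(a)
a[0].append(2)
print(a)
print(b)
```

Key concept: deep copy is fully independent.
Step by step:
`a = [[6, 5], [2, 9]]` → a = [[6, 5], [2, 9]]
`b = copy.deepcopy(a)` → b = [[6, 5], [2, 9]]
`a[0].append(2)` → a = [[6, 5, 2], [2, 9]]
`print(a)` → prints [[6, 5, 2], [2, 9]]
`print(b)` → prints [[6, 5], [2, 9]]

Answer:
[[6, 5, 2], [2, 9]]
[[6, 5], [2, 9]]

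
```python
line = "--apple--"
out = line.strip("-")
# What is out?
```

Trace:
`line = "--apple--"` → line = '--apple--'
`out = line.strip("-")` → out = 'apple'
So out = 'apple'

Answer: 'apple'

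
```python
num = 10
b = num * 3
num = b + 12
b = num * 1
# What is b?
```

Trace:
`num = 10` → num = 10
`b = num * 3` → b = 30
`num = b + 12` → num = 42
`b = num * 1` → b = 42
So b = 42

Answer: 42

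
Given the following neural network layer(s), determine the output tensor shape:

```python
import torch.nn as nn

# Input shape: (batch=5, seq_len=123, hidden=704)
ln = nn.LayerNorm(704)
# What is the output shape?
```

Input: (5, 123, 704) -> Output: (5, 123, 704)

Answer: (5, 123, 704)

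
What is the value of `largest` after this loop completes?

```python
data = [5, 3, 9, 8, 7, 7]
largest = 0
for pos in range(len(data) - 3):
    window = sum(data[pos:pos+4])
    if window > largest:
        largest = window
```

Max sum of 4-element window in [5, 3, 9, 8, 7, 7]
`largest` takes the values: 0 → 25 → 27 → 31

Answer: 31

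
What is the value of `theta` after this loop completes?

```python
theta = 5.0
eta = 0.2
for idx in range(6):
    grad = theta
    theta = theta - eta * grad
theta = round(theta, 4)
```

Gradient descent: w = 5.0 * (1 - 0.2)^6
`theta` takes the values: 5.0 → 4.0 → 3.2 → 2.56 → 2.048 → 1.6384 → 1.31072 → 1.3107

Answer: 1.3107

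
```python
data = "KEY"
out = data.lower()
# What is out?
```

Trace:
`data = "KEY"` → data = 'KEY'
`out = data.lower()` → out = 'key'
So out = 'key'

Answer: 'key'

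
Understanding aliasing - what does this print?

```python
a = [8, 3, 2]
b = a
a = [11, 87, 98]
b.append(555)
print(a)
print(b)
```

Key concept: rebinding vs mutation: a is rebound to a new list, b still points at the original.
Step by step:
`a = [8, 3, 2]` → a = [8, 3, 2]
`b = a` → b = [8, 3, 2] (same object as a)
`a = [11, 87, 98]` → a = [11, 87, 98]
`b.append(555)` → b = [8, 3, 2, 555]
`print(a)` → prints [11, 87, 98]
`print(b)` → prints [8, 3, 2, 555]

Answer:
[11, 87, 98]
[8, 3, 2, 555]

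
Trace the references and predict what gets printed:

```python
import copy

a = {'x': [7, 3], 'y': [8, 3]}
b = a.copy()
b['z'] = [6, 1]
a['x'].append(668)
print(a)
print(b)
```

Key concept: shallow copy of dict with mutable values.
Step by step:
`a = {'x': [7, 3], 'y': [8, 3]}` → a = {'x': [7, 3], 'y': [8, 3]}
`b = a.copy()` → b = {'x': [7, 3], 'y': [8, 3]}
`b['z'] = [6, 1]` → b = {'x': [7, 3], 'y': [8, 3], 'z': [6, 1]}
`a['x'].append(668)` → a = {'x': [7, 3, 668], 'y': [8, 3]}; b = {'x': [7, 3, 668], 'y': [8, 3], 'z': [6, 1]}
`print(a)` → prints {'x': [7, 3, 668], 'y': [8, 3]}
`print(b)` → prints {'x': [7, 3, 668], 'y': [8, 3], 'z': [6, 1]}

Answer:
{'x': [7, 3, 668], 'y': [8, 3]}
{'x': [7, 3, 668], 'y': [8, 3], 'z': [6, 1]}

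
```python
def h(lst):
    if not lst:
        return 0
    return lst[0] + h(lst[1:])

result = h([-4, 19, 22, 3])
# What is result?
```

(-4) + 19 + 22 + 3 + 0 = 40

Answer: 40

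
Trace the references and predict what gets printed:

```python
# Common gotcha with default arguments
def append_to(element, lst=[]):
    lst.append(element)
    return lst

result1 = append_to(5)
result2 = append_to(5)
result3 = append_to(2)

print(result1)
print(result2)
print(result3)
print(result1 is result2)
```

Key concept: mutable default argument gotcha.
Step by step:
`result1 = append_to(5)` → result1 = [5]
`result2 = append_to(5)` → result1 = [5, 5] (same object as result2); result2 = [5, 5] (same object as result1)
`result3 = append_to(2)` → result1 = [5, 5, 2] (same object as result2, result3); result2 = [5, 5, 2] (same object as result1, result3); result3 = [5, 5, 2] (same object as result1, result2)
`print(result1)` → prints [5, 5, 2]
`print(result2)` → prints [5, 5, 2]
`print(result3)` → prints [5, 5, 2]
`print(result1 is result2)` → prints True

Answer:
[5, 5, 2]
[5, 5, 2]
[5, 5, 2]
True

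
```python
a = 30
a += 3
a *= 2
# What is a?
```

Trace:
`a = 30` → a = 30
`a += 3` → a = 33
`a *= 2` → a = 66
So a = 66

Answer: 66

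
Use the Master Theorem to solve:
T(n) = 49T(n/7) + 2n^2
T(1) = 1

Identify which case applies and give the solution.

a=49, b=7, f(n)=2n^2. log_7(49) = 2. Since c=2 = 2, Case 2 applies: T(n) = Θ(n^log_b(a) · log n) = O(n^2 log n).

Answer: O(n^2 log n) - Case 2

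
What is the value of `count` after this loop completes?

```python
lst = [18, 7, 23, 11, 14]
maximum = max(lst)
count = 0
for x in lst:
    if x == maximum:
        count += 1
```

Count of max value 23 in [18, 7, 23, 11, 14]
`count` takes the values: 0 → 1

Answer: 1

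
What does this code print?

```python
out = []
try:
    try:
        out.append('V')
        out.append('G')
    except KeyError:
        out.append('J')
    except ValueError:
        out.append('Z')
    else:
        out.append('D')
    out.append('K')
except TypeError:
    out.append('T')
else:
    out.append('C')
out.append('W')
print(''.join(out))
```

Execution trace: 'V' (inner try body) → 'G' (inner try body, no exception) → 'D' (inner else) → 'K' (try body, no exception) → 'C' (else) → 'W' (after the try/except). Output: VGDKCW

Answer: VGDKCW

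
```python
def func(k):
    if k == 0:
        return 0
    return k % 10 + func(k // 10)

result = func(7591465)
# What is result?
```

Sum of digits of 7591465: 5 + 6 + 4 + 1 + 9 + 5 + 7 = 37

Answer: 37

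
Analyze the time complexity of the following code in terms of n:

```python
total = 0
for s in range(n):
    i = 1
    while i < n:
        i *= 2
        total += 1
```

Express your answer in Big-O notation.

Each loop level contributes: n × log n. Multiplying the contributions gives O(n log n).

Answer: O(n log n)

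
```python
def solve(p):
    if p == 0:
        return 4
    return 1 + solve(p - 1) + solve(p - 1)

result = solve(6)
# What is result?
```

solve(p) = 1 + 2·solve(p-1), solve(0)=4. Closed form: (4+1)·2^6 - 1 = 319.

Answer: 319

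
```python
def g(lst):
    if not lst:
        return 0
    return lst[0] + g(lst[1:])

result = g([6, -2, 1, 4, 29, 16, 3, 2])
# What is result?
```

6 + (-2) + 1 + 4 + 29 + 16 + 3 + 2 + 0 = 59

Answer: 59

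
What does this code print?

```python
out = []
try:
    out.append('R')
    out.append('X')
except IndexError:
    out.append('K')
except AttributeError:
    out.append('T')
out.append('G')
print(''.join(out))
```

Execution trace: 'R' (try body) → 'X' (try body, no exception) → 'G' (after the try/except). Output: RXG

Answer: RXG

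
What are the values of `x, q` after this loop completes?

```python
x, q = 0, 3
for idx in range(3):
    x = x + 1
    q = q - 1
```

x goes 0→3, q goes 3→0
`x, q` takes the values: (0, 3) → (1, 3) → (1, 2) → (2, 2) → (2, 1) → (3, 1) → (3, 0)

Answer: 3, 0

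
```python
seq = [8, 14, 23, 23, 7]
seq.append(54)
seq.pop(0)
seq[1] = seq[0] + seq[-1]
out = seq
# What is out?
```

Trace:
`seq = [8, 14, 23, 23, 7]` → seq = [8, 14, 23, 23, 7]
`seq.append(54)` → seq = [8, 14, 23, 23, 7, 54]
`seq.pop(0)` → seq = [14, 23, 23, 7, 54]
`seq[1] = seq[0] + seq[-1]` → seq = [14, 68, 23, 7, 54]
`out = seq` → out = [14, 68, 23, 7, 54]
So out = [14, 68, 23, 7, 54]

Answer: [14, 68, 23, 7, 54]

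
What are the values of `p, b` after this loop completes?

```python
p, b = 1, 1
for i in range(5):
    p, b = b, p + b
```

Fibonacci: after 5 iterations
`p, b` takes the values: (1, 1) → (1, 2) → (2, 3) → (3, 5) → (5, 8) → (8, 13)

Answer: 8, 13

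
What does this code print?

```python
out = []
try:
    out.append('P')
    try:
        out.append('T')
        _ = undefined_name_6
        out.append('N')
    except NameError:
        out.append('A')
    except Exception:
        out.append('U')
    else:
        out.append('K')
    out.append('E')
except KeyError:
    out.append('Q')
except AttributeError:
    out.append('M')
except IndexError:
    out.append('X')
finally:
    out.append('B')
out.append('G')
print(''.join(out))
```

Execution trace: 'P' (try body) → 'T' (inner try body) → 'A' (inner except NameError) → 'E' (try body, no exception) → 'B' (finally) → 'G' (after the try/except). Output: PTAEBG

Answer: PTAEBG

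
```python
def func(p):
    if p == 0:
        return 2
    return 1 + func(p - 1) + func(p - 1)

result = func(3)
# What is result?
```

func(p) = 1 + 2·func(p-1), func(0)=2. Closed form: (2+1)·2^3 - 1 = 23.

Answer: 23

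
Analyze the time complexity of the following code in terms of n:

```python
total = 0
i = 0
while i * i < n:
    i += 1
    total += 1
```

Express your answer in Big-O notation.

Each loop level contributes: √n. Multiplying the contributions gives O(√n).

Answer: O(√n)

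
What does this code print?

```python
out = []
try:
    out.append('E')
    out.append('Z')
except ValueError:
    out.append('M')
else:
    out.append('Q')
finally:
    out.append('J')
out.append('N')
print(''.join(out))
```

Execution trace: 'E' (try body) → 'Z' (try body, no exception) → 'Q' (else) → 'J' (finally) → 'N' (after the try/except). Output: EZQJN

Answer: EZQJN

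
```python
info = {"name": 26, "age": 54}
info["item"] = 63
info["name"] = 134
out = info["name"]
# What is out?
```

Trace:
`info = {"name": 26, "age": 54}` → info = {'name': 26, 'age': 54}
`info["item"] = 63` → info = {'name': 26, 'age': 54, 'item': 63}
`info["name"] = 134` → info = {'name': 134, 'age': 54, 'item': 63}
`out = info["name"]` → out = 134
So out = 134

Answer: 134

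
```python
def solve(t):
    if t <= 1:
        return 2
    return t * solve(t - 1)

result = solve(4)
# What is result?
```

solve(4) = 4 * 3 * 2 * 2 = 48

Answer: 48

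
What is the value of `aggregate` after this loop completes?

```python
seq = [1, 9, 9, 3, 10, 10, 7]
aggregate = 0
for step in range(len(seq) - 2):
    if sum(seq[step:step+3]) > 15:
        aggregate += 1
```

Count windows with sum > 15
`aggregate` takes the values: 0 → 1 → 2 → 3 → 4 → 5

Answer: 5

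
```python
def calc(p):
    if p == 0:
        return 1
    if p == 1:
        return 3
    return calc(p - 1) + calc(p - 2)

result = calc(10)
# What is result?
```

Build up from base cases: calc(0)=1, calc(1)=3, calc(2)=4, calc(3)=7, calc(4)=11, calc(5)=18, calc(6)=29, ..., calc(10)=199

Answer: 199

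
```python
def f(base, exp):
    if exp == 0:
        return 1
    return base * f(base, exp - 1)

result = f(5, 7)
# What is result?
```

f(5, 7) = 5 * 5 * 5 * 5 * 5 * 5 * 5 = 78125

Answer: 78125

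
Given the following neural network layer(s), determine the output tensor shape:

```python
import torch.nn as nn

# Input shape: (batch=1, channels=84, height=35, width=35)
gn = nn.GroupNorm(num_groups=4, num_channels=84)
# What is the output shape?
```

Input: (1, 84, 35, 35) -> Output: (1, 84, 35, 35)

Answer: (1, 84, 35, 35)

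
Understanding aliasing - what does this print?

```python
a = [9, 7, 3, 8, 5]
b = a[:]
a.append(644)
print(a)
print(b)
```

Key concept: slice [:] creates copy.
Step by step:
`a = [9, 7, 3, 8, 5]` → a = [9, 7, 3, 8, 5]
`b = a[:]` → b = [9, 7, 3, 8, 5]
`a.append(644)` → a = [9, 7, 3, 8, 5, 644]
`print(a)` → prints [9, 7, 3, 8, 5, 644]
`print(b)` → prints [9, 7, 3, 8, 5]

Answer:
[9, 7, 3, 8, 5, 644]
[9, 7, 3, 8, 5]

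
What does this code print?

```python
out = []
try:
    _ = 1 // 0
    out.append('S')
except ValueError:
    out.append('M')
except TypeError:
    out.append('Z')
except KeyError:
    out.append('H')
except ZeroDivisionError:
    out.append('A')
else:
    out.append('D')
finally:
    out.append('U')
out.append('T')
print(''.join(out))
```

Execution trace: 'A' (except ZeroDivisionError) → 'U' (finally) → 'T' (after the try/except). Output: AUT

Answer: AUT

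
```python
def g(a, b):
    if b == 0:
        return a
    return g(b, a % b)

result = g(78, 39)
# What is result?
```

g(78, 39) -> g(39, 0) -> 39

Answer: 39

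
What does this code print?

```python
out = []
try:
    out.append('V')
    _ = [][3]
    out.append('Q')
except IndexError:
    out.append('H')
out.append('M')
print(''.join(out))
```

Execution trace: 'V' (try body) → 'H' (except IndexError) → 'M' (after the try/except). Output: VHM

Answer: VHM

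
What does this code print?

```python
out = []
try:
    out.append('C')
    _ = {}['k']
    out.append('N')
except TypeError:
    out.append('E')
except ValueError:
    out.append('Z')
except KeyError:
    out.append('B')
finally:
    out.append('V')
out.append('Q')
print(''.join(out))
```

Execution trace: 'C' (try body) → 'B' (except KeyError) → 'V' (finally) → 'Q' (after the try/except). Output: CBVQ

Answer: CBVQ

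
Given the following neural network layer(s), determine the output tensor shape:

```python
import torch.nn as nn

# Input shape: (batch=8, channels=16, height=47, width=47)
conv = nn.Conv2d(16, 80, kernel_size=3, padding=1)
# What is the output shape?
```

Input: (8, 16, 47, 47) -> Output: (8, 80, 47, 47)

Answer: (8, 80, 47, 47)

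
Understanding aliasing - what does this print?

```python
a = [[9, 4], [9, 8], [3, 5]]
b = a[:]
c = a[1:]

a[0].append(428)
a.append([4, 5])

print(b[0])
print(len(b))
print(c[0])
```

Key concept: slice with nested mutation.
Step by step:
`a = [[9, 4], [9, 8], [3, 5]]` → a = [[9, 4], [9, 8], [3, 5]]
`b = a[:]` → b = [[9, 4], [9, 8], [3, 5]]
`c = a[1:]` → c = [[9, 8], [3, 5]]
`a[0].append(428)` → a = [[9, 4, 428], [9, 8], [3, 5]]; b = [[9, 4, 428], [9, 8], [3, 5]]
`a.append([4, 5])` → a = [[9, 4, 428], [9, 8], [3, 5], [4, 5]]
`print(b[0])` → prints [9, 4, 428]
`print(len(b))` → prints 3
`print(c[0])` → prints [9, 8]

Answer:
[9, 4, 428]
3
[9, 8]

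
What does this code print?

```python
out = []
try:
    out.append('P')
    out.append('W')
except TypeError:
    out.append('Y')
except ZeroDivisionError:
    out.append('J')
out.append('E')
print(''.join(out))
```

Execution trace: 'P' (try body) → 'W' (try body, no exception) → 'E' (after the try/except). Output: PWE

Answer: PWE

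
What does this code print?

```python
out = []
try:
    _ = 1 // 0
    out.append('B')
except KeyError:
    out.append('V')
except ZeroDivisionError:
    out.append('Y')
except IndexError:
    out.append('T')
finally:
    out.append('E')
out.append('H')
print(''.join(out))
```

Execution trace: 'Y' (except ZeroDivisionError) → 'E' (finally) → 'H' (after the try/except). Output: YEH

Answer: YEH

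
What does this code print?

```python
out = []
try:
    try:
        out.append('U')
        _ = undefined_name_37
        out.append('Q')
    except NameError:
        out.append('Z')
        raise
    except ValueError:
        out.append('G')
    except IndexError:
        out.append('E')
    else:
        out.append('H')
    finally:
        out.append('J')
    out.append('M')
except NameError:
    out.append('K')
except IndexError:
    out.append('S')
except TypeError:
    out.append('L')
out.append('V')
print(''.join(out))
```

Execution trace: 'U' (inner try body) → 'Z' (inner except NameError) → 'J' (inner finally) → 'K' (except NameError) → 'V' (after the try/except). Output: UZJKV

Answer: UZJKV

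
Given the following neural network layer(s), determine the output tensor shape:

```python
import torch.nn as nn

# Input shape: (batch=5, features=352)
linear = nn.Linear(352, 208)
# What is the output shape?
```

Input: (5, 352) -> Output: (5, 208)

Answer: (5, 208)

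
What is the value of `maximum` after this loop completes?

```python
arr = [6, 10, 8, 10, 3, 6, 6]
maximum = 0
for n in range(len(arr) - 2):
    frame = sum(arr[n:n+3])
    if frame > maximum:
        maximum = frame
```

Max sum of 3-element window in [6, 10, 8, 10, 3, 6, 6]
`maximum` takes the values: 0 → 24 → 28

Answer: 28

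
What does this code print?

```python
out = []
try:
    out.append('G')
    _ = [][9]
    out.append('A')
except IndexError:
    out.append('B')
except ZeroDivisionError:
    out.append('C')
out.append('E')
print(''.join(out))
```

Execution trace: 'G' (try body) → 'B' (except IndexError) → 'E' (after the try/except). Output: GBE

Answer: GBE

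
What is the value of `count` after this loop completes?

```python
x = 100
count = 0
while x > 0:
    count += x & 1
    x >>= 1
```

Count set bits in 100 (binary: 0b1100100)
`count` takes the values: 0 → 1 → 2 → 3

Answer: 3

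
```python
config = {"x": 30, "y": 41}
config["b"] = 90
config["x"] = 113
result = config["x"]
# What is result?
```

Trace:
`config = {"x": 30, "y": 41}` → config = {'x': 30, 'y': 41}
`config["b"] = 90` → config = {'x': 30, 'y': 41, 'b': 90}
`config["x"] = 113` → config = {'x': 113, 'y': 41, 'b': 90}
`result = config["x"]` → result = 113
So result = 113

Answer: 113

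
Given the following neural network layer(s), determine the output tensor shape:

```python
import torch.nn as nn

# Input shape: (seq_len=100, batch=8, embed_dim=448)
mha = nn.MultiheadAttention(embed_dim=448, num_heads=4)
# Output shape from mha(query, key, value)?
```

Input: (100, 8, 448) -> Output: (100, 8, 448)

Answer: (100, 8, 448)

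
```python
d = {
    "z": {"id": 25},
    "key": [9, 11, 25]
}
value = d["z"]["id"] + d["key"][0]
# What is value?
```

Trace:
`d = { ...` → d = {'z': {'id': 25}, 'key': [9, 11, 25]}
`value = d["z"]["id"] + d["key"][0]` → value = 34
So value = 34

Answer: 34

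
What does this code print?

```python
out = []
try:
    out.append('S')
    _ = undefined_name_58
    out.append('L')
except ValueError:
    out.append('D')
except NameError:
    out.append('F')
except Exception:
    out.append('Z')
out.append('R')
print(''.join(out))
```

Execution trace: 'S' (try body) → 'F' (except NameError) → 'R' (after the try/except). Output: SFR

Answer: SFR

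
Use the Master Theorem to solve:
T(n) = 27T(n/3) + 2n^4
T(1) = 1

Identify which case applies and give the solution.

a=27, b=3, f(n)=2n^4. log_3(27) = 3. Since c=4 > 3 and the regularity condition holds (27(n/3)^4 = (27/3^4)n^4 with 27/3^4 < 1), Case 3 applies: T(n) = Θ(f(n)) = O(n^4).

Answer: O(n^4) - Case 3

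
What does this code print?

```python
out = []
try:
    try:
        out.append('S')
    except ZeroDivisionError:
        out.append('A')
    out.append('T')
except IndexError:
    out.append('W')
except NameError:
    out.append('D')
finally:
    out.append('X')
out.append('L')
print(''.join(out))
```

Execution trace: 'S' (inner try body, no exception) → 'T' (try body, no exception) → 'X' (finally) → 'L' (after the try/except). Output: STXL

Answer: STXL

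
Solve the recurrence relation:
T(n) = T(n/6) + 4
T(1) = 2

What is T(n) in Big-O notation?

Each step divides n by 6 and adds 4. After log_6(n) steps we reach T(1)=2. So T(n) = 4·log_6(n) + 2 = O(log n).

Answer: O(log n)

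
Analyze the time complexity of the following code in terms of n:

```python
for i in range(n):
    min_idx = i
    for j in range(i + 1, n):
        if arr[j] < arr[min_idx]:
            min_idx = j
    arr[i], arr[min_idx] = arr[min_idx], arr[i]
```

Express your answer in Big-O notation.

This is Selection sort. Time complexity: O(n²).

Answer: O(n²)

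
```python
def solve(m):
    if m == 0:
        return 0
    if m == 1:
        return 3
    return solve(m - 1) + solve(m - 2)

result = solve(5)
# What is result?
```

Build up from base cases: solve(0)=0, solve(1)=3, solve(2)=3, solve(3)=6, solve(4)=9, solve(5)=15

Answer: 15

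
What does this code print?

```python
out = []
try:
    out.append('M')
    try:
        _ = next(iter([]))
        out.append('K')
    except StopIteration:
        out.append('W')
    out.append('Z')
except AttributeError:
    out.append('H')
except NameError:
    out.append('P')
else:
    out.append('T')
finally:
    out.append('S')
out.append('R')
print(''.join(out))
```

Execution trace: 'M' (try body) → 'W' (inner except StopIteration) → 'Z' (try body, no exception) → 'T' (else) → 'S' (finally) → 'R' (after the try/except). Output: MWZTSR

Answer: MWZTSR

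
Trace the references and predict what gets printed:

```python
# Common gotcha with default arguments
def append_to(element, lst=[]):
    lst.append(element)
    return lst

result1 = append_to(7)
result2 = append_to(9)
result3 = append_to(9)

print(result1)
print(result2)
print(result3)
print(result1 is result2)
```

Key concept: mutable default argument gotcha.
Step by step:
`result1 = append_to(7)` → result1 = [7]
`result2 = append_to(9)` → result1 = [7, 9] (same object as result2); result2 = [7, 9] (same object as result1)
`result3 = append_to(9)` → result1 = [7, 9, 9] (same object as result2, result3); result2 = [7, 9, 9] (same object as result1, result3); result3 = [7, 9, 9] (same object as result1, result2)
`print(result1)` → prints [7, 9, 9]
`print(result2)` → prints [7, 9, 9]
`print(result3)` → prints [7, 9, 9]
`print(result1 is result2)` → prints True

Answer:
[7, 9, 9]
[7, 9, 9]
[7, 9, 9]
True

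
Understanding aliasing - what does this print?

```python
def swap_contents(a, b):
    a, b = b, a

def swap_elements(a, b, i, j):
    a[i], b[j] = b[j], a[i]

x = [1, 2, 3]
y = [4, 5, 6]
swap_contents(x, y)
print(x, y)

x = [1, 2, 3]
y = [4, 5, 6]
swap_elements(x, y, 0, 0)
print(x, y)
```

Key concept: parameter rebinding vs mutation.
Step by step:
`x = [1, 2, 3]` → x = [1, 2, 3]
`y = [4, 5, 6]` → y = [4, 5, 6]
`swap_contents(x, y)` → no visible change to tracked variables
`print(x, y)` → prints [1, 2, 3] [4, 5, 6]
`x = [1, 2, 3]` → x = [1, 2, 3]
`y = [4, 5, 6]` → y = [4, 5, 6]
`swap_elements(x, y, 0, 0)` → x = [4, 2, 3]; y = [1, 5, 6]
`print(x, y)` → prints [4, 2, 3] [1, 5, 6]

Answer:
[1, 2, 3] [4, 5, 6]
[4, 2, 3] [1, 5, 6]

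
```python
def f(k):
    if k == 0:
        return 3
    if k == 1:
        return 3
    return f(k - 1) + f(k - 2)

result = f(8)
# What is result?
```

Build up from base cases: f(0)=3, f(1)=3, f(2)=6, f(3)=9, f(4)=15, f(5)=24, f(6)=39, ..., f(8)=102

Answer: 102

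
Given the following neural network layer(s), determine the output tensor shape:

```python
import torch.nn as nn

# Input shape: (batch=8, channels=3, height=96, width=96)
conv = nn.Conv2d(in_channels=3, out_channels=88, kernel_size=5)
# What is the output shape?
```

Input: (8, 3, 96, 96) -> Output: (8, 88, 92, 92)

Answer: (8, 88, 92, 92)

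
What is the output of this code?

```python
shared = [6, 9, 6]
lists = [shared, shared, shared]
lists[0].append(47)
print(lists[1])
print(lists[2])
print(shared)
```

Key concept: list of same reference.
Step by step:
`shared = [6, 9, 6]` → shared = [6, 9, 6]
`lists = [shared, shared, shared]` → lists = [[6, 9, 6], [6, 9, 6], [6, 9, 6]]
`lists[0].append(47)` → shared = [6, 9, 6, 47]; lists = [[6, 9, 6, 47], [6, 9, 6, 47], [6, 9, 6, 47]]
`print(lists[1])` → prints [6, 9, 6, 47]
`print(lists[2])` → prints [6, 9, 6, 47]
`print(shared)` → prints [6, 9, 6, 47]

Answer:
[6, 9, 6, 47]
[6, 9, 6, 47]
[6, 9, 6, 47]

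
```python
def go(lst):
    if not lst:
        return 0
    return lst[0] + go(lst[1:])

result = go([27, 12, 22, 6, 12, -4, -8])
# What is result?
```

27 + 12 + 22 + 6 + 12 + (-4) + (-8) + 0 = 67

Answer: 67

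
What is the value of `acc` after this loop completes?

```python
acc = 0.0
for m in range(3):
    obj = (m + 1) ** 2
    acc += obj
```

Sum of squared losses 1² + 2² + ... + 3²
`acc` takes the values: 0.0 → 1.0 → 5.0 → 14.0

Answer: 14.0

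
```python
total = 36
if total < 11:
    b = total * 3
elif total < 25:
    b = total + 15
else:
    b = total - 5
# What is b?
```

Trace:
`total = 36` → total = 36
`if total < 11: ...` → total < 11 is False, total < 25 is False, take else branch → b = 31
So b = 31

Answer: 31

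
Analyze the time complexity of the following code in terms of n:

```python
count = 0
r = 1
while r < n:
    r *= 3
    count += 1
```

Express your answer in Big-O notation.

Each loop level contributes: log n. Multiplying the contributions gives O(log n).

Answer: O(log n)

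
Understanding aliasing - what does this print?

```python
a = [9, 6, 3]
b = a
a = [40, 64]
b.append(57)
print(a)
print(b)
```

Key concept: rebinding vs mutation: a is rebound to a new list, b still points at the original.
Step by step:
`a = [9, 6, 3]` → a = [9, 6, 3]
`b = a` → b = [9, 6, 3] (same object as a)
`a = [40, 64]` → a = [40, 64]
`b.append(57)` → b = [9, 6, 3, 57]
`print(a)` → prints [40, 64]
`print(b)` → prints [9, 6, 3, 57]

Answer:
[40, 64]
[9, 6, 3, 57]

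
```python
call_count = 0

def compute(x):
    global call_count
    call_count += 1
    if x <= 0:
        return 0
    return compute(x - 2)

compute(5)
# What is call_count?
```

Linear recursion stepping by 2: 4 calls from x=5 down to ≤0.

Answer: 4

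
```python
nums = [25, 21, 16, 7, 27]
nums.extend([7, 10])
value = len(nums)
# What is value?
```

Trace:
`nums = [25, 21, 16, 7, 27]` → nums = [25, 21, 16, 7, 27]
`nums.extend([7, 10])` → nums = [25, 21, 16, 7, 27, 7, 10]
`value = len(nums)` → value = 7
So value = 7

Answer: 7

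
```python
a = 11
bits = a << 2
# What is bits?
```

Trace:
`a = 11` → a = 11
`bits = a << 2` → bits = 44
So bits = 44

Answer: 44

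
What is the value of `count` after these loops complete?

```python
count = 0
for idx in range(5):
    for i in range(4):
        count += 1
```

5 * 4 = 20
`count` takes the values: 0 → 1 → 2 → 3 → 4 → 5 → 6 → 7 → 8 → 9 → 10 → 11 → 12 → 13 → 14 → 15 → 16 → 17 → 18 → 19 → 20

Answer: 20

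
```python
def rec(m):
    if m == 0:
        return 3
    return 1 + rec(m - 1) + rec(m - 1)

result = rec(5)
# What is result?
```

rec(m) = 1 + 2·rec(m-1), rec(0)=3. Closed form: (3+1)·2^5 - 1 = 127.

Answer: 127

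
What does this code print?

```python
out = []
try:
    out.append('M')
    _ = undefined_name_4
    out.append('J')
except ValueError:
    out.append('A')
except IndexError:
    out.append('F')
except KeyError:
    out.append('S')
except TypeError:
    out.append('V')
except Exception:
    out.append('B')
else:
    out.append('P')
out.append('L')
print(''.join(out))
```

Execution trace: 'M' (try body) → 'B' (except Exception) → 'L' (after the try/except). Output: MBL

Answer: MBL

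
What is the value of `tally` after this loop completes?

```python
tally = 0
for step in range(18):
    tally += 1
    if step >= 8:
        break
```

Loop breaks when step reaches 8, tally is 9
`tally` takes the values: 0 → 1 → 2 → 3 → 4 → 5 → 6 → 7 → 8 → 9

Answer: 9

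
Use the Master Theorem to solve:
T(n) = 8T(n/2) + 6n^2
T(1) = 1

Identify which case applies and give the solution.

a=8, b=2, f(n)=6n^2. log_2(8) = 3. Since c=2 < 3, Case 1 applies: T(n) = Θ(n^log_b(a)) = O(n^3).

Answer: O(n^3) - Case 1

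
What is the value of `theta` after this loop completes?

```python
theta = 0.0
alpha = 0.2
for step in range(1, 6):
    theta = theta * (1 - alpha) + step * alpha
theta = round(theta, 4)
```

Moving average with lr=0.2
`theta` takes the values: 0.0 → 0.2 → 0.56 → 1.048 → 1.6384 → 2.31072 → 2.3107

Answer: 2.3107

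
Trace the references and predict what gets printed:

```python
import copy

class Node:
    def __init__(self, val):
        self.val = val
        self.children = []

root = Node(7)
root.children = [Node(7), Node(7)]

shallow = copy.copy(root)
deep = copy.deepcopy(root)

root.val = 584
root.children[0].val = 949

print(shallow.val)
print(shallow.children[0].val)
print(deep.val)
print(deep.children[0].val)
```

Key concept: deep copy with custom objects.
Step by step:
`root = Node(7)` → root = Node(val=7, children=[])
`root.children = [Node(7), Node(7)]` → root = Node(val=7, children=[Node(val=7, children=[]), Node(val=7, children=[])])
`shallow = copy.copy(root)` → shallow = Node(val=7, children=[Node(val=7, children=[]), Node(val=7, children=[])])
`deep = copy.deepcopy(root)` → deep = Node(val=7, children=[Node(val=7, children=[]), Node(val=7, children=[])])
`root.val = 584` → root = Node(val=584, children=[Node(val=7, children=[]), Node(val=7, children=[])])
`root.children[0].val = 949` → root = Node(val=584, children=[Node(val=949, children=[]), Node(val=7, children=[])]); shallow = Node(val=7, children=[Node(val=949, children=[]), Node(val=7, children=[])])
`print(shallow.val)` → prints 7
`print(shallow.children[0].val)` → prints 949
`print(deep.val)` → prints 7
`print(deep.children[0].val)` → prints 7

Answer:
7
949
7
7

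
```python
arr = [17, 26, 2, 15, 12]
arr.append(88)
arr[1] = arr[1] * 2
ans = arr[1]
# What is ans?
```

Trace:
`arr = [17, 26, 2, 15, 12]` → arr = [17, 26, 2, 15, 12]
`arr.append(88)` → arr = [17, 26, 2, 15, 12, 88]
`arr[1] = arr[1] * 2` → arr = [17, 52, 2, 15, 12, 88]
`ans = arr[1]` → ans = 52
So ans = 52

Answer: 52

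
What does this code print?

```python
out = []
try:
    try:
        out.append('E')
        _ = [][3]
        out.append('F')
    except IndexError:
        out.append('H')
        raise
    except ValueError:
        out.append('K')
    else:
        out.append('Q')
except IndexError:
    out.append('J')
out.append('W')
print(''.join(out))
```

Execution trace: 'E' (inner try body) → 'H' (inner except IndexError) → 'J' (outer except IndexError) → 'W' (after the try/except). Output: EHJW

Answer: EHJW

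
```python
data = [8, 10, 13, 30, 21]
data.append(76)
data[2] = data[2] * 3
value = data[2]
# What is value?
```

Trace:
`data = [8, 10, 13, 30, 21]` → data = [8, 10, 13, 30, 21]
`data.append(76)` → data = [8, 10, 13, 30, 21, 76]
`data[2] = data[2] * 3` → data = [8, 10, 39, 30, 21, 76]
`value = data[2]` → value = 39
So value = 39

Answer: 39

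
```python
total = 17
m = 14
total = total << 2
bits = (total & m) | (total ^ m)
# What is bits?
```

Trace:
`total = 17` → total = 17
`m = 14` → m = 14
`total = total << 2` → total = 68
`bits = (total & m) | (total ^ m)` → bits = 78
So bits = 78

Answer: 78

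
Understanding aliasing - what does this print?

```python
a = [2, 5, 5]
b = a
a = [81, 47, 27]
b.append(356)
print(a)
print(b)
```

Key concept: rebinding vs mutation: a is rebound to a new list, b still points at the original.
Step by step:
`a = [2, 5, 5]` → a = [2, 5, 5]
`b = a` → b = [2, 5, 5] (same object as a)
`a = [81, 47, 27]` → a = [81, 47, 27]
`b.append(356)` → b = [2, 5, 5, 356]
`print(a)` → prints [81, 47, 27]
`print(b)` → prints [2, 5, 5, 356]

Answer:
[81, 47, 27]
[2, 5, 5, 356]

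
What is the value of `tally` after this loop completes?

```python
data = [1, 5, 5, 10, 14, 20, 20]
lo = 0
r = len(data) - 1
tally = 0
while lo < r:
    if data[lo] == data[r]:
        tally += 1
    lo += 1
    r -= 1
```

Count matching pairs from ends
`tally` takes the values: 0

Answer: 0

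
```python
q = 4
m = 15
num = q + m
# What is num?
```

Trace:
`q = 4` → q = 4
`m = 15` → m = 15
`num = q + m` → num = 19
So num = 19

Answer: 19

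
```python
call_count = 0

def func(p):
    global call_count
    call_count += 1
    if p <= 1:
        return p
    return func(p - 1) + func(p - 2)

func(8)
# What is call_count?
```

Calls(p) = 1 + Calls(p-1) + Calls(p-2); Calls(0)=Calls(1)=1. For p=8 this gives 67.

Answer: 67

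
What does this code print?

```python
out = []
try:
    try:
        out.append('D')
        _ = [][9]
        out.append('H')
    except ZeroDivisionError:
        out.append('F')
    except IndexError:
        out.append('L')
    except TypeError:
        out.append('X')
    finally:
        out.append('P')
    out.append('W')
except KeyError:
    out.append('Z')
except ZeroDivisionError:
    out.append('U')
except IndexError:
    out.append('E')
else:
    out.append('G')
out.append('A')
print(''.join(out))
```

Execution trace: 'D' (inner try body) → 'L' (inner except IndexError) → 'P' (inner finally) → 'W' (try body, no exception) → 'G' (else) → 'A' (after the try/except). Output: DLPWGA

Answer: DLPWGA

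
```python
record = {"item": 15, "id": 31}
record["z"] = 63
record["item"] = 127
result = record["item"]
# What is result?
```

Trace:
`record = {"item": 15, "id": 31}` → record = {'item': 15, 'id': 31}
`record["z"] = 63` → record = {'item': 15, 'id': 31, 'z': 63}
`record["item"] = 127` → record = {'item': 127, 'id': 31, 'z': 63}
`result = record["item"]` → result = 127
So result = 127

Answer: 127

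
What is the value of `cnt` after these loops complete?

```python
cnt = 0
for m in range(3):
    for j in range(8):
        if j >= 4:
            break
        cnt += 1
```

Inner breaks at 4, outer runs 3 times
`cnt` takes the values: 0 → 1 → 2 → 3 → 4 → 5 → 6 → 7 → 8 → 9 → 10 → 11 → 12

Answer: 12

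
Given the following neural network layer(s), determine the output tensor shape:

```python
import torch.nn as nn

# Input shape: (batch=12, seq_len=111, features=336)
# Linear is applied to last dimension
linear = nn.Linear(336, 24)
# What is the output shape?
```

Input: (12, 111, 336) -> Output: (12, 111, 24)

Answer: (12, 111, 24)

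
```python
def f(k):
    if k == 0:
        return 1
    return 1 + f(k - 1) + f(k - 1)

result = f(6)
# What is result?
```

f(k) = 1 + 2·f(k-1), f(0)=1. Closed form: (1+1)·2^6 - 1 = 127.

Answer: 127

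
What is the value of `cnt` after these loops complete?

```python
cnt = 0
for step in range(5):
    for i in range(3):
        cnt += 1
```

5 * 3 = 15
`cnt` takes the values: 0 → 1 → 2 → 3 → 4 → 5 → 6 → 7 → 8 → 9 → 10 → 11 → 12 → 13 → 14 → 15

Answer: 15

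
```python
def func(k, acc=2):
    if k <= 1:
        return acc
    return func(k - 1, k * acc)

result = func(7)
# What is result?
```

Accumulator trace (n, acc): (7, 2) -> (6, 14) -> (5, 84) -> (4, 420) -> (3, 1680) -> (2, 5040) -> (1, 10080) -> return 10080

Answer: 10080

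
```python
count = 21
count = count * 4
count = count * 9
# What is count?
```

Trace:
`count = 21` → count = 21
`count = count * 4` → count = 84
`count = count * 9` → count = 756
So count = 756

Answer: 756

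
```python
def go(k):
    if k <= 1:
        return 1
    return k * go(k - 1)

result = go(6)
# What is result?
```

go(6) = 6 * 5 * 4 * 3 * 2 * 1 = 720

Answer: 720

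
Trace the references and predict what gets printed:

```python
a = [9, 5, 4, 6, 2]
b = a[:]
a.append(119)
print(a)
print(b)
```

Key concept: slice [:] creates copy.
Step by step:
`a = [9, 5, 4, 6, 2]` → a = [9, 5, 4, 6, 2]
`b = a[:]` → b = [9, 5, 4, 6, 2]
`a.append(119)` → a = [9, 5, 4, 6, 2, 119]
`print(a)` → prints [9, 5, 4, 6, 2, 119]
`print(b)` → prints [9, 5, 4, 6, 2]

Answer:
[9, 5, 4, 6, 2, 119]
[9, 5, 4, 6, 2]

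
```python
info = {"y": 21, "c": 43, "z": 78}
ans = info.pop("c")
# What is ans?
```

Trace:
`info = {"y": 21, "c": 43, "z": 78}` → info = {'y': 21, 'c': 43, 'z': 78}
`ans = info.pop("c")` → info = {'y': 21, 'z': 78}; ans = 43
So ans = 43

Answer: 43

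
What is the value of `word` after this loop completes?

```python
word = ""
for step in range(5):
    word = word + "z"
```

Repeat 'z' 5 times
`word` takes the values: "" → "z" → "zz" → "zzz" → "zzzz" → "zzzzz"

Answer: "zzzzz"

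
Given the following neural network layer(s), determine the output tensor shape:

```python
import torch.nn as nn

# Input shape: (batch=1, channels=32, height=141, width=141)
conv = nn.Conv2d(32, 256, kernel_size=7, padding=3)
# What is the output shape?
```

Input: (1, 32, 141, 141) -> Output: (1, 256, 141, 141)

Answer: (1, 256, 141, 141)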